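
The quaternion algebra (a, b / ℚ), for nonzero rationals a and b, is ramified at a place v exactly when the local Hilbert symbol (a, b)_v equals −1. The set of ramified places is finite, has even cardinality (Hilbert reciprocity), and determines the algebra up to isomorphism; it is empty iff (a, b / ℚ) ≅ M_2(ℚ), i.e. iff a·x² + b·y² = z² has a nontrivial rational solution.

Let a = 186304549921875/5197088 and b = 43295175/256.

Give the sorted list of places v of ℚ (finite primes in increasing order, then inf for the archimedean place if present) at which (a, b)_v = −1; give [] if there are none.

(a, b) ≡ (2310, 3927) mod (ℚ^×)²; places V = {2, 3, 5, 7, 11, 13, 17, 31, ∞}.
(a,b)_7: α=3, u≡1; β=3, v≡2 (mod 7); (1|7)=+1, (2|7)=+1; sign (−1)^1·+1^3·+1^3 = -1.
(a,b)_13: α=-2, u≡3; β=0, v≡3 (mod 13); (3|13)=+1, (3|13)=+1; sign (−1)^0·+1^0·+1^-2 = +1.
(a,b)_5: α=7, u≡3; β=2, v≡2 (mod 5); (3|5)=-1, (2|5)=-1; sign (−1)^0·-1^2·-1^7 = -1.
(a,b)_∞: sgn(2310)=+, sgn(3927)=+, so +1.
(a,b)_17: α=2, u≡9; β=1, v≡5 (mod 17); (9|17)=+1, (5|17)=-1; sign (−1)^0·+1^1·-1^2 = +1.
(a,b)_31: α=-2, u≡16; β=0, v≡6 (mod 31); (16|31)=+1, (6|31)=-1; sign (−1)^0·+1^0·-1^-2 = +1.
(a,b)_11: α=1, u≡5; β=1, v≡5 (mod 11); (5|11)=+1, (5|11)=+1; sign (−1)^1·+1^1·+1^1 = -1.
(a,b)_3: α=7, u≡2; β=3, v≡1 (mod 3); (2|3)=-1, (1|3)=+1; sign (−1)^1·-1^3·+1^7 = +1.
(a,b)_2: α=-5, β=-8; u≡3, v≡7 (mod 8); ε(u)ε(v)=1·1, αω(v)=-5·0, βω(u)=-8·1; sum ≡ 1  ⇒  -1.
Ram(2310, 3927) = {2, 5, 7, 11}; no ℚ_2-point on the conic.

[2, 5, 7, 11]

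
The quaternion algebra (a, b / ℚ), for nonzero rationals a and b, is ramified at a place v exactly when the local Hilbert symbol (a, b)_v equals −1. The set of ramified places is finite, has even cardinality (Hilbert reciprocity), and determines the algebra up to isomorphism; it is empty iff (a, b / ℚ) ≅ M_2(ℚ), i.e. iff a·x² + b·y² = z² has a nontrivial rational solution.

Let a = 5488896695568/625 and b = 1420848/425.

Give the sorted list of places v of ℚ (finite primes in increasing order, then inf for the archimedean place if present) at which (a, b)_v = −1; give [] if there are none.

[3, 11, 13, 23]

(a, b) ≡ (33, 167739) mod (ℚ^×)²; places V = {2, 3, 5, 11, 13, 17, 23, 31, ∞}.
(a,b)_31: α=2, u≡8; β=0, v≡11 (mod 31); (8|31)=+1, (11|31)=-1; sign (−1)^0·+1^0·-1^2 = +1.
(a,b)_2: α=4, β=4; u≡1, v≡3 (mod 8); ε(u)ε(v)=0·1, αω(v)=4·1, βω(u)=4·0; sum ≡ 0  ⇒  +1.
(a,b)_17: α=0, u≡9; β=-1, v≡7 (mod 17); (9|17)=+1, (7|17)=-1; sign (−1)^0·+1^-1·-1^0 = +1.
(a,b)_3: α=1, u≡2; β=3, v≡2 (mod 3); (2|3)=-1, (2|3)=-1; sign (−1)^1·-1^3·-1^1 = -1.
(a,b)_11: α=3, u≡1; β=1, v≡4 (mod 11); (1|11)=+1, (4|11)=+1; sign (−1)^1·+1^1·+1^3 = -1.
(a,b)_23: α=2, u≡14; β=1, v≡4 (mod 23); (14|23)=-1, (4|23)=+1; sign (−1)^0·-1^1·+1^2 = -1.
(a,b)_∞: sgn(33)=+, sgn(167739)=+, so +1.
(a,b)_5: α=-4, u≡3; β=-2, v≡4 (mod 5); (3|5)=-1, (4|5)=+1; sign (−1)^0·-1^-2·+1^-4 = +1.
(a,b)_13: α=2, u≡11; β=1, v≡2 (mod 13); (11|13)=-1, (2|13)=-1; sign (−1)^0·-1^1·-1^2 = -1.
Ram(33, 167739) = {3, 11, 13, 23}; no ℚ_3-point on the conic.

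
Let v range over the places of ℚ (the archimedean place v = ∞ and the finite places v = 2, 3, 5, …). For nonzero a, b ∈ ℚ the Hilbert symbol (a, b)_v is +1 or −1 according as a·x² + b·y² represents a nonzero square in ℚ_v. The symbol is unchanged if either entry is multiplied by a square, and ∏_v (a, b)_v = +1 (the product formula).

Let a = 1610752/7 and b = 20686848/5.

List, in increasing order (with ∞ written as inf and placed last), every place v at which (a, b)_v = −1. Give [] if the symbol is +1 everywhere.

[2, 7, 13, 37]

Mod squares: a ≡ 91, b ≡ 101010. Check v ∈ {∞, 2, 3, 5, 7, 11, 13, 37}.
v=7: a=7^-1·(≡3), b=7^1·(≡5) mod 7; (3|7)=-1, (5|7)=-1; (−1)^{-1·1·3}·(-1)^1·(-1)^-1 = -1.
v=11: a=11^2·(≡5), b=11^0·(≡10) mod 11; (5|11)=+1, (10|11)=-1; (−1)^{2·0·5}·(+1)^0·(-1)^2 = +1.
v=37: a=37^0·(≡15), b=37^1·(≡29) mod 37; (15|37)=-1, (29|37)=-1; (−1)^{0·1·18}·(-1)^1·(-1)^0 = -1.
v=2: v_2(a)=10, v_2(b)=11; units ≡ 3, 1 (mod 8); ε·ε+αω+βω = 1·0+10·0+11·1 ≡ 1  ⇒  (a,b)_2 = -1.
v=∞: 91 > 0 and 101010 > 0  ⇒  (a,b)_∞ = +1.
v=13: a=13^1·(≡2), b=13^1·(≡1) mod 13; (2|13)=-1, (1|13)=+1; (−1)^{1·1·6}·(-1)^1·(+1)^1 = -1.
v=3: a=3^0·(≡1), b=3^1·(≡1) mod 3; (1|3)=+1, (1|3)=+1; (−1)^{0·1·1}·(+1)^1·(+1)^0 = +1.
v=5: a=5^0·(≡1), b=5^-1·(≡3) mod 5; (1|5)=+1, (3|5)=-1; (−1)^{0·-1·2}·(+1)^-1·(-1)^0 = +1.
|Ram(91, 101010)| = 4, even; anisotropic at {2, 7, 13, 37}.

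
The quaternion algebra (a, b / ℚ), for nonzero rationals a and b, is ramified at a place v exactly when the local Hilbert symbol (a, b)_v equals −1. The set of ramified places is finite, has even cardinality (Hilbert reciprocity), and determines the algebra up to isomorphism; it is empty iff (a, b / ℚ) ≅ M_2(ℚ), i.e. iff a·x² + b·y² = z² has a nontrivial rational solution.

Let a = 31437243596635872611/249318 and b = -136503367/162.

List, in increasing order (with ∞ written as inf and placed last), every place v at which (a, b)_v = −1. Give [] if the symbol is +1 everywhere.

[7, 11, 13, 19]

(a, b) ≡ (418, -46046) mod (ℚ^×)²; places V = {2, 3, 7, 11, 13, 19, 23, ∞}.
(a,b)_∞: sgn(418)=+, sgn(-46046)=−, so +1.
(a,b)_11: α=7, u≡3; β=3, v≡5 (mod 11); (3|11)=+1, (5|11)=+1; sign (−1)^1·+1^3·+1^7 = -1.
(a,b)_7: α=8, u≡6; β=3, v≡2 (mod 7); (6|7)=-1, (2|7)=+1; sign (−1)^0·-1^3·+1^8 = -1.
(a,b)_2: α=-1, β=-1; u≡1, v≡1 (mod 8); ε(u)ε(v)=0·0, αω(v)=-1·0, βω(u)=-1·0; sum ≡ 0  ⇒  +1.
(a,b)_23: α=4, u≡4; β=1, v≡14 (mod 23); (4|23)=+1, (14|23)=-1; sign (−1)^0·+1^1·-1^4 = +1.
(a,b)_13: α=0, u≡11; β=1, v≡6 (mod 13); (11|13)=-1, (6|13)=-1; sign (−1)^0·-1^1·-1^0 = -1.
(a,b)_19: α=-1, u≡10; β=0, v≡10 (mod 19); (10|19)=-1, (10|19)=-1; sign (−1)^0·-1^0·-1^-1 = -1.
(a,b)_3: α=-8, u≡1; β=-4, v≡1 (mod 3); (1|3)=+1, (1|3)=+1; sign (−1)^0·+1^-4·+1^-8 = +1.
(418, -46046 / ℚ) ramifies at {7, 11, 13, 19}: a division algebra.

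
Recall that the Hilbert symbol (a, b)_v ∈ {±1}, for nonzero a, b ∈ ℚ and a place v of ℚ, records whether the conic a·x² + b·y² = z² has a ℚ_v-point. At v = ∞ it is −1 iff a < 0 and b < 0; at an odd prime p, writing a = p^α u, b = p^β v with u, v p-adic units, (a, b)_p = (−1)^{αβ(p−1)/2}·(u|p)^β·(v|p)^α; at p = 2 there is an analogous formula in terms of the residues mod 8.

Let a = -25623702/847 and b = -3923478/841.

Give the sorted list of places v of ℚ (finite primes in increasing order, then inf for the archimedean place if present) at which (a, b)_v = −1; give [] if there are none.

[13, inf]

Mod squares: a ≡ -4186, b ≡ -598. Check v ∈ {∞, 2, 3, 7, 11, 13, 23, 29}.
v=11: a=11^-2·(≡4), b=11^0·(≡7) mod 11; (4|11)=+1, (7|11)=-1; (−1)^{-2·0·5}·(+1)^0·(-1)^-2 = +1.
v=29: a=29^0·(≡10), b=29^-2·(≡19) mod 29; (10|29)=-1, (19|29)=-1; (−1)^{0·-2·14}·(-1)^-2·(-1)^0 = +1.
v=7: a=7^-1·(≡4), b=7^0·(≡1) mod 7; (4|7)=+1, (1|7)=+1; (−1)^{-1·0·3}·(+1)^0·(+1)^-1 = +1.
v=13: a=13^1·(≡3), b=13^1·(≡6) mod 13; (3|13)=+1, (6|13)=-1; (−1)^{1·1·6}·(+1)^1·(-1)^1 = -1.
v=3: a=3^4·(≡2), b=3^8·(≡2) mod 3; (2|3)=-1, (2|3)=-1; (−1)^{4·8·1}·(-1)^8·(-1)^4 = +1.
v=23: a=23^3·(≡9), b=23^1·(≡11) mod 23; (9|23)=+1, (11|23)=-1; (−1)^{3·1·11}·(+1)^1·(-1)^3 = +1.
v=∞: -4186 < 0 and -598 < 0  ⇒  (a,b)_∞ = -1.
v=2: v_2(a)=1, v_2(b)=1; units ≡ 3, 5 (mod 8); ε·ε+αω+βω = 1·0+1·1+1·1 ≡ 0  ⇒  (a,b)_2 = +1.
|Ram(-4186, -598)| = 2, even; anisotropic at {13, ∞}.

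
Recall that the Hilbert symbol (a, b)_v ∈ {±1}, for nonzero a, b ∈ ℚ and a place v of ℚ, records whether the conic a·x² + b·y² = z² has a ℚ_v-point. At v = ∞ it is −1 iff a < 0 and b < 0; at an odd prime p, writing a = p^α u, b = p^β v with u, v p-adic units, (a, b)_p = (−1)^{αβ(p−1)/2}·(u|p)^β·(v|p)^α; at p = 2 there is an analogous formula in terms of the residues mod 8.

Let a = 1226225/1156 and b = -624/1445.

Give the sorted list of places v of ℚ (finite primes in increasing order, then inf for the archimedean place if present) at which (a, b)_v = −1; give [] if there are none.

Mod squares: a ≡ 1001, b ≡ -195. Check v ∈ {∞, 2, 3, 5, 7, 11, 13, 17}.
v=7: a=7^3·(≡5), b=7^0·(≡2) mod 7; (5|7)=-1, (2|7)=+1; (−1)^{3·0·3}·(-1)^0·(+1)^3 = +1.
v=13: a=13^1·(≡3), b=13^1·(≡2) mod 13; (3|13)=+1, (2|13)=-1; (−1)^{1·1·6}·(+1)^1·(-1)^1 = -1.
v=17: a=17^-2·(≡8), b=17^-2·(≡1) mod 17; (8|17)=+1, (1|17)=+1; (−1)^{-2·-2·8}·(+1)^-2·(+1)^-2 = +1.
v=11: a=11^1·(≡1), b=11^0·(≡9) mod 11; (1|11)=+1, (9|11)=+1; (−1)^{1·0·5}·(+1)^0·(+1)^1 = +1.
v=3: a=3^0·(≡2), b=3^1·(≡1) mod 3; (2|3)=-1, (1|3)=+1; (−1)^{0·1·1}·(-1)^1·(+1)^0 = -1.
v=∞: 1001 > 0 and -195 < 0  ⇒  (a,b)_∞ = +1.
v=5: a=5^2·(≡4), b=5^-1·(≡4) mod 5; (4|5)=+1, (4|5)=+1; (−1)^{2·-1·2}·(+1)^-1·(+1)^2 = +1.
v=2: v_2(a)=-2, v_2(b)=4; units ≡ 1, 5 (mod 8); ε·ε+αω+βω = 0·0+-2·1+4·0 ≡ 0  ⇒  (a,b)_2 = +1.
Ram(1001, -195) = {3, 13}; no ℚ_3-point on the conic.

[3, 13]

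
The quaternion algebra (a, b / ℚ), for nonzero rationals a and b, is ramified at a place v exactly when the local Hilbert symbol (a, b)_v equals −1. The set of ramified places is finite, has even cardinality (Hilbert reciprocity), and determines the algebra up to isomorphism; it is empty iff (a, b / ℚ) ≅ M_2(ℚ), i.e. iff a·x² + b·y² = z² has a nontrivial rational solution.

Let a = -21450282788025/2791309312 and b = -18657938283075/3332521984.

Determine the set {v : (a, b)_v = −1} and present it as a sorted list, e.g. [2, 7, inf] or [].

[2, 3, 11, inf]

Mod squares: a ≡ -22, b ≡ -3. Check v ∈ {∞, 2, 3, 5, 7, 11, 13, 29, 41}.
v=11: a=11^-3·(≡4), b=11^-2·(≡8) mod 11; (4|11)=+1, (8|11)=-1; (−1)^{-3·-2·5}·(+1)^-2·(-1)^-3 = -1.
v=29: a=29^2·(≡16), b=29^2·(≡27) mod 29; (16|29)=+1, (27|29)=-1; (−1)^{2·2·14}·(+1)^2·(-1)^2 = +1.
v=5: a=5^2·(≡2), b=5^2·(≡3) mod 5; (2|5)=-1, (3|5)=-1; (−1)^{2·2·2}·(-1)^2·(-1)^2 = +1.
v=2: v_2(a)=-21, v_2(b)=-14; units ≡ 5, 5 (mod 8); ε·ε+αω+βω = 0·0+-21·1+-14·1 ≡ 1  ⇒  (a,b)_2 = -1.
v=13: a=13^4·(≡1), b=13^2·(≡4) mod 13; (1|13)=+1, (4|13)=+1; (−1)^{4·2·6}·(+1)^2·(+1)^4 = +1.
v=7: a=7^2·(≡3), b=7^4·(≡2) mod 7; (3|7)=-1, (2|7)=+1; (−1)^{2·4·3}·(-1)^4·(+1)^2 = +1.
v=∞: -22 < 0 and -3 < 0  ⇒  (a,b)_∞ = -1.
v=41: a=41^0·(≡3), b=41^-2·(≡13) mod 41; (3|41)=-1, (13|41)=-1; (−1)^{0·-2·20}·(-1)^-2·(-1)^0 = +1.
v=3: a=3^6·(≡2), b=3^7·(≡2) mod 3; (2|3)=-1, (2|3)=-1; (−1)^{6·7·1}·(-1)^7·(-1)^6 = -1.
|Ram(-22, -3)| = 4, even; anisotropic at {2, 3, 11, ∞}.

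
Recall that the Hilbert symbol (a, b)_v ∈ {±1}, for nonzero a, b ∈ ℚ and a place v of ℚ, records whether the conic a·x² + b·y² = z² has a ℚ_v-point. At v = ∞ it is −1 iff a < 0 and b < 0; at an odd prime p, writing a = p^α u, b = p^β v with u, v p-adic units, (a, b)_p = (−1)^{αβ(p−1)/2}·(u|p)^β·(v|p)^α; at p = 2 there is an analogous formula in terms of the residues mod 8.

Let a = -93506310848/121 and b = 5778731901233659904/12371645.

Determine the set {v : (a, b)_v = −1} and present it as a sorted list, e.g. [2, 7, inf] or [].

(a, b) ≡ (-1643, 7746745) mod (ℚ^×)²; places V = {2, 5, 11, 13, 23, 31, 41, 53, ∞}.
(a,b)_31: α=1, u≡9; β=1, v≡2 (mod 31); (9|31)=+1, (2|31)=+1; sign (−1)^1·+1^1·+1^1 = -1.
(a,b)_53: α=1, u≡30; β=1, v≡42 (mod 53); (30|53)=-1, (42|53)=+1; sign (−1)^0·-1^1·+1^1 = -1.
(a,b)_2: α=6, β=22; u≡5, v≡1 (mod 8); ε(u)ε(v)=0·0, αω(v)=6·0, βω(u)=22·1; sum ≡ 0  ⇒  +1.
(a,b)_5: α=0, u≡2; β=-1, v≡1 (mod 5); (2|5)=-1, (1|5)=+1; sign (−1)^0·-1^-1·+1^0 = -1.
(a,b)_41: α=2, u≡26; β=3, v≡7 (mod 41); (26|41)=-1, (7|41)=-1; sign (−1)^0·-1^3·-1^2 = -1.
(a,b)_13: α=0, u≡6; β=-2, v≡8 (mod 13); (6|13)=-1, (8|13)=-1; sign (−1)^0·-1^-2·-1^0 = +1.
(a,b)_∞: sgn(-1643)=−, sgn(7746745)=+, so +1.
(a,b)_11: α=-2, u≡6; β=-4, v≡7 (mod 11); (6|11)=-1, (7|11)=-1; sign (−1)^0·-1^-4·-1^-2 = +1.
(a,b)_23: α=2, u≡9; β=3, v≡6 (mod 23); (9|23)=+1, (6|23)=+1; sign (−1)^0·+1^3·+1^2 = +1.
|Ram(-1643, 7746745)| = 4, even; anisotropic at {5, 31, 41, 53}.

[5, 31, 41, 53]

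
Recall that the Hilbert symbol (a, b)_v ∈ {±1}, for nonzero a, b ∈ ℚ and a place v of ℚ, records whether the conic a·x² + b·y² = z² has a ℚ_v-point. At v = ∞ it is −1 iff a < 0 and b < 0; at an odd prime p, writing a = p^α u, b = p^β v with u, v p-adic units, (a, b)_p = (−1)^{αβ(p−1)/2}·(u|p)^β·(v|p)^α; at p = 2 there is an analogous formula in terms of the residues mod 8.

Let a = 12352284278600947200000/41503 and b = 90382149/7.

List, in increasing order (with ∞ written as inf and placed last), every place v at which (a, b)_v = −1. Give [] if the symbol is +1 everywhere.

[5, 17]

(a, b) ≡ (1785, 3003) mod (ℚ^×)²; places V = {2, 3, 5, 7, 11, 13, 17, ∞}.
(a,b)_7: α=-3, u≡6; β=-1, v≡4 (mod 7); (6|7)=-1, (4|7)=+1; sign (−1)^1·-1^-1·+1^-3 = +1.
(a,b)_11: α=-2, u≡4; β=1, v≡3 (mod 11); (4|11)=+1, (3|11)=+1; sign (−1)^0·+1^1·+1^-2 = +1.
(a,b)_2: α=12, β=0; u≡1, v≡3 (mod 8); ε(u)ε(v)=0·1, αω(v)=12·1, βω(u)=0·0; sum ≡ 0  ⇒  +1.
(a,b)_5: α=5, u≡3; β=0, v≡2 (mod 5); (3|5)=-1, (2|5)=-1; sign (−1)^0·-1^0·-1^5 = -1.
(a,b)_3: α=19, u≡1; β=7, v≡2 (mod 3); (1|3)=+1, (2|3)=-1; sign (−1)^1·+1^7·-1^19 = +1.
(a,b)_∞: sgn(1785)=+, sgn(3003)=+, so +1.
(a,b)_13: α=2, u≡9; β=1, v≡3 (mod 13); (9|13)=+1, (3|13)=+1; sign (−1)^0·+1^1·+1^2 = +1.
(a,b)_17: α=3, u≡12; β=2, v≡11 (mod 17); (12|17)=-1, (11|17)=-1; sign (−1)^0·-1^2·-1^3 = -1.
(1785, 3003 / ℚ) ramifies at {5, 17}: a division algebra.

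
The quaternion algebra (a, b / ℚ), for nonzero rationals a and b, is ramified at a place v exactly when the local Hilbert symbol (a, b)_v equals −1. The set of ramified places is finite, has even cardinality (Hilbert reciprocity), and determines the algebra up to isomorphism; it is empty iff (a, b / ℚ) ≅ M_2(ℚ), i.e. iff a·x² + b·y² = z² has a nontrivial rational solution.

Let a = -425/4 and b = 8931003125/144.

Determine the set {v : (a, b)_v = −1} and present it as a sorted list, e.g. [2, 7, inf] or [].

[5, 29]

Mod squares: a ≡ -17, b ≡ 49445. Check v ∈ {∞, 2, 3, 5, 11, 17, 29, 31}.
v=∞: -17 < 0 and 49445 > 0  ⇒  (a,b)_∞ = +1.
v=5: a=5^2·(≡2), b=5^5·(≡4) mod 5; (2|5)=-1, (4|5)=+1; (−1)^{2·5·2}·(-1)^5·(+1)^2 = -1.
v=11: a=11^0·(≡1), b=11^1·(≡2) mod 11; (1|11)=+1, (2|11)=-1; (−1)^{0·1·5}·(+1)^1·(-1)^0 = +1.
v=31: a=31^0·(≡10), b=31^1·(≡4) mod 31; (10|31)=+1, (4|31)=+1; (−1)^{0·1·15}·(+1)^1·(+1)^0 = +1.
v=3: a=3^0·(≡1), b=3^-2·(≡2) mod 3; (1|3)=+1, (2|3)=-1; (−1)^{0·-2·1}·(+1)^-2·(-1)^0 = +1.
v=2: v_2(a)=-2, v_2(b)=-4; units ≡ 7, 5 (mod 8); ε·ε+αω+βω = 1·0+-2·1+-4·0 ≡ 0  ⇒  (a,b)_2 = +1.
v=29: a=29^0·(≡17), b=29^1·(≡20) mod 29; (17|29)=-1, (20|29)=+1; (−1)^{0·1·14}·(-1)^1·(+1)^0 = -1.
v=17: a=17^1·(≡15), b=17^2·(≡4) mod 17; (15|17)=+1, (4|17)=+1; (−1)^{1·2·8}·(+1)^2·(+1)^1 = +1.
|Ram(-17, 49445)| = 2, even; anisotropic at {5, 29}.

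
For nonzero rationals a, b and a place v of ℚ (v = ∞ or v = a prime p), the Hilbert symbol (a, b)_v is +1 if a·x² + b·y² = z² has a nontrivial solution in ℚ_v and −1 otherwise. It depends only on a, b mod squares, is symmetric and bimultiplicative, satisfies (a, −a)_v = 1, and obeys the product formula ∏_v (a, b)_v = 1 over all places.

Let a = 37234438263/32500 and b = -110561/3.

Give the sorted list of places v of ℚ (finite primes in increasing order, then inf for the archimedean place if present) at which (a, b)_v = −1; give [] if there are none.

Mod squares: a ≡ 236379, b ≡ -627. Check v ∈ {∞, 2, 3, 5, 11, 13, 19, 23, 29, 53}.
v=5: a=5^-4·(≡4), b=5^0·(≡3) mod 5; (4|5)=+1, (3|5)=-1; (−1)^{-4·0·2}·(+1)^0·(-1)^-4 = +1.
v=29: a=29^1·(≡3), b=29^0·(≡15) mod 29; (3|29)=-1, (15|29)=-1; (−1)^{1·0·14}·(-1)^0·(-1)^1 = -1.
v=19: a=19^1·(≡10), b=19^1·(≡11) mod 19; (10|19)=-1, (11|19)=+1; (−1)^{1·1·9}·(-1)^1·(+1)^1 = +1.
v=2: v_2(a)=-2, v_2(b)=0; units ≡ 3, 5 (mod 8); ε·ε+αω+βω = 1·0+-2·1+0·1 ≡ 0  ⇒  (a,b)_2 = +1.
v=11: a=11^1·(≡6), b=11^1·(≡1) mod 11; (6|11)=-1, (1|11)=+1; (−1)^{1·1·5}·(-1)^1·(+1)^1 = +1.
v=13: a=13^-1·(≡12), b=13^0·(≡10) mod 13; (12|13)=+1, (10|13)=+1; (−1)^{-1·0·6}·(+1)^0·(+1)^-1 = +1.
v=23: a=23^0·(≡3), b=23^2·(≡7) mod 23; (3|23)=+1, (7|23)=-1; (−1)^{0·2·11}·(+1)^2·(-1)^0 = +1.
v=∞: 236379 > 0 and -627 < 0  ⇒  (a,b)_∞ = +1.
v=3: a=3^7·(≡1), b=3^-1·(≡1) mod 3; (1|3)=+1, (1|3)=+1; (−1)^{7·-1·1}·(+1)^-1·(+1)^7 = -1.
v=53: a=53^2·(≡29), b=53^0·(≡52) mod 53; (29|53)=+1, (52|53)=+1; (−1)^{2·0·26}·(+1)^0·(+1)^2 = +1.
Ram(236379, -627) = {3, 29}; no ℚ_3-point on the conic.

[3, 29]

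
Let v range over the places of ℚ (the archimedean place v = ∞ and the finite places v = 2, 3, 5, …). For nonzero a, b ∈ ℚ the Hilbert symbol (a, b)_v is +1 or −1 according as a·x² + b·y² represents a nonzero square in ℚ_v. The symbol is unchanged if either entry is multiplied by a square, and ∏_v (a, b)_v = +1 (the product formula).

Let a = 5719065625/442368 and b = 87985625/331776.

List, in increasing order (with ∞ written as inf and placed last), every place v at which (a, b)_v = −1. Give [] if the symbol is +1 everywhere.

Mod squares: a ≡ 3315, b ≡ 17. Check v ∈ {∞, 2, 3, 5, 7, 13, 17}.
v=5: a=5^5·(≡2), b=5^4·(≡2) mod 5; (2|5)=-1, (2|5)=-1; (−1)^{5·4·2}·(-1)^4·(-1)^5 = -1.
v=3: a=3^-3·(≡1), b=3^-4·(≡2) mod 3; (1|3)=+1, (2|3)=-1; (−1)^{-3·-4·1}·(+1)^-4·(-1)^-3 = -1.
v=13: a=13^3·(≡11), b=13^2·(≡9) mod 13; (11|13)=-1, (9|13)=+1; (−1)^{3·2·6}·(-1)^2·(+1)^3 = +1.
v=17: a=17^1·(≡13), b=17^1·(≡15) mod 17; (13|17)=+1, (15|17)=+1; (−1)^{1·1·8}·(+1)^1·(+1)^1 = +1.
v=7: a=7^2·(≡4), b=7^2·(≡5) mod 7; (4|7)=+1, (5|7)=-1; (−1)^{2·2·3}·(+1)^2·(-1)^2 = +1.
v=2: v_2(a)=-14, v_2(b)=-12; units ≡ 3, 1 (mod 8); ε·ε+αω+βω = 1·0+-14·0+-12·1 ≡ 0  ⇒  (a,b)_2 = +1.
v=∞: 3315 > 0 and 17 > 0  ⇒  (a,b)_∞ = +1.
|Ram(3315, 17)| = 2, even; anisotropic at {3, 5}.

[3, 5]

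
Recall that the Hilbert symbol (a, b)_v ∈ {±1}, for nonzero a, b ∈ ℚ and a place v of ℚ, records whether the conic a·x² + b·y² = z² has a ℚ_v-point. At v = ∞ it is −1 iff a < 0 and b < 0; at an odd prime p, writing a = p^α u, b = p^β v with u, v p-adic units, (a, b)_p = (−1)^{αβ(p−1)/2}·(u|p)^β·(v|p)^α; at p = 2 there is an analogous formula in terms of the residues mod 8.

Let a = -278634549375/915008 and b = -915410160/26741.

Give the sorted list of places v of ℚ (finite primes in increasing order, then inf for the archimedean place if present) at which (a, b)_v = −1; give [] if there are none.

[5, 13, 17, inf]

Mod squares: a ≡ -663, b ≡ -3315. Check v ∈ {∞, 2, 3, 5, 7, 11, 13, 17, 23, 29, 31}.
v=2: v_2(a)=-6, v_2(b)=4; units ≡ 1, 5 (mod 8); ε·ε+αω+βω = 0·0+-6·1+4·0 ≡ 0  ⇒  (a,b)_2 = +1.
v=7: a=7^4·(≡2), b=7^2·(≡5) mod 7; (2|7)=+1, (5|7)=-1; (−1)^{4·2·3}·(+1)^2·(-1)^4 = +1.
v=11: a=11^0·(≡10), b=11^-2·(≡6) mod 11; (10|11)=-1, (6|11)=-1; (−1)^{0·-2·5}·(-1)^-2·(-1)^0 = +1.
v=23: a=23^2·(≡9), b=23^0·(≡5) mod 23; (9|23)=+1, (5|23)=-1; (−1)^{2·0·11}·(+1)^0·(-1)^2 = +1.
v=5: a=5^4·(≡2), b=5^1·(≡3) mod 5; (2|5)=-1, (3|5)=-1; (−1)^{4·1·2}·(-1)^1·(-1)^4 = -1.
v=∞: -663 < 0 and -3315 < 0  ⇒  (a,b)_∞ = -1.
v=3: a=3^3·(≡1), b=3^5·(≡2) mod 3; (1|3)=+1, (2|3)=-1; (−1)^{3·5·1}·(+1)^5·(-1)^3 = +1.
v=17: a=17^-1·(≡6), b=17^-1·(≡1) mod 17; (6|17)=-1, (1|17)=+1; (−1)^{-1·-1·8}·(-1)^-1·(+1)^-1 = -1.
v=29: a=29^-2·(≡1), b=29^0·(≡4) mod 29; (1|29)=+1, (4|29)=+1; (−1)^{-2·0·14}·(+1)^0·(+1)^-2 = +1.
v=31: a=31^0·(≡28), b=31^2·(≡20) mod 31; (28|31)=+1, (20|31)=+1; (−1)^{0·2·15}·(+1)^2·(+1)^0 = +1.
v=13: a=13^1·(≡12), b=13^-1·(≡8) mod 13; (12|13)=+1, (8|13)=-1; (−1)^{1·-1·6}·(+1)^-1·(-1)^1 = -1.
(-663, -3315 / ℚ) ramifies at {5, 13, 17, ∞}: a division algebra.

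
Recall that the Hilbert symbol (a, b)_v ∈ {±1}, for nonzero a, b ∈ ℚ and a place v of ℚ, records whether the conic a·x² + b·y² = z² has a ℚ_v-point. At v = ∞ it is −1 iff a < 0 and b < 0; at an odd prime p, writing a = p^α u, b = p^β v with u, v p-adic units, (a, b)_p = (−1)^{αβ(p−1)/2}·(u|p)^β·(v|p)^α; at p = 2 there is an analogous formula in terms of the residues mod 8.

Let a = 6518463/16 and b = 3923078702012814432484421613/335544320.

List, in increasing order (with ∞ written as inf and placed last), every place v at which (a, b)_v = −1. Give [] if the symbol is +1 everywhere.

[3, 5]

(a, b) ≡ (6783, 665) mod (ℚ^×)²; places V = {2, 3, 5, 7, 17, 19, 31, ∞}.
(a,b)_19: α=1, u≡2; β=3, v≡17 (mod 19); (2|19)=-1, (17|19)=+1; sign (−1)^1·-1^3·+1^1 = +1.
(a,b)_17: α=1, u≡13; β=6, v≡15 (mod 17); (13|17)=+1, (15|17)=+1; sign (−1)^0·+1^6·+1^1 = +1.
(a,b)_∞: sgn(6783)=+, sgn(665)=+, so +1.
(a,b)_3: α=1, u≡2; β=4, v≡2 (mod 3); (2|3)=-1, (2|3)=-1; sign (−1)^0·-1^4·-1^1 = -1.
(a,b)_2: α=-4, β=-26; u≡7, v≡1 (mod 8); ε(u)ε(v)=1·0, αω(v)=-4·0, βω(u)=-26·0; sum ≡ 0  ⇒  +1.
(a,b)_7: α=1, u≡3; β=3, v≡1 (mod 7); (3|7)=-1, (1|7)=+1; sign (−1)^1·-1^3·+1^1 = +1.
(a,b)_31: α=2, u≡19; β=8, v≡20 (mod 31); (19|31)=+1, (20|31)=+1; sign (−1)^0·+1^8·+1^2 = +1.
(a,b)_5: α=0, u≡3; β=-1, v≡2 (mod 5); (3|5)=-1, (2|5)=-1; sign (−1)^0·-1^-1·-1^0 = -1.
(6783, 665 / ℚ) ramifies at {3, 5}: a division algebra.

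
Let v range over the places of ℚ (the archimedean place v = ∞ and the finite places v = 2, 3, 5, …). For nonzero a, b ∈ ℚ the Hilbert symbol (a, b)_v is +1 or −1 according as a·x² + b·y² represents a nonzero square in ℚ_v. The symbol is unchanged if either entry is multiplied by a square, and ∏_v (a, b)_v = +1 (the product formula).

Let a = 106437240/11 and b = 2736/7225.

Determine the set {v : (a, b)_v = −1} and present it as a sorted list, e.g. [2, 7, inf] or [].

(a, b) ≡ (10010, 19) mod (ℚ^×)²; places V = {2, 3, 5, 7, 11, 13, 17, 19, ∞}.
(a,b)_5: α=1, u≡3; β=-2, v≡4 (mod 5); (3|5)=-1, (4|5)=+1; sign (−1)^0·-1^-2·+1^1 = +1.
(a,b)_3: α=4, u≡2; β=2, v≡1 (mod 3); (2|3)=-1, (1|3)=+1; sign (−1)^0·-1^2·+1^4 = +1.
(a,b)_∞: sgn(10010)=+, sgn(19)=+, so +1.
(a,b)_11: α=-1, u≡8; β=0, v≡7 (mod 11); (8|11)=-1, (7|11)=-1; sign (−1)^0·-1^0·-1^-1 = -1.
(a,b)_17: α=0, u≡11; β=-2, v≡2 (mod 17); (11|17)=-1, (2|17)=+1; sign (−1)^0·-1^-2·+1^0 = +1.
(a,b)_19: α=2, u≡5; β=1, v≡6 (mod 19); (5|19)=+1, (6|19)=+1; sign (−1)^0·+1^1·+1^2 = +1.
(a,b)_2: α=3, β=4; u≡5, v≡3 (mod 8); ε(u)ε(v)=0·1, αω(v)=3·1, βω(u)=4·1; sum ≡ 1  ⇒  -1.
(a,b)_7: α=1, u≡1; β=0, v≡6 (mod 7); (1|7)=+1, (6|7)=-1; sign (−1)^0·+1^0·-1^1 = -1.
(a,b)_13: α=1, u≡12; β=0, v≡11 (mod 13); (12|13)=+1, (11|13)=-1; sign (−1)^0·+1^0·-1^1 = -1.
Ram(10010, 19) = {2, 7, 11, 13}; no ℚ_2-point on the conic.

[2, 7, 11, 13]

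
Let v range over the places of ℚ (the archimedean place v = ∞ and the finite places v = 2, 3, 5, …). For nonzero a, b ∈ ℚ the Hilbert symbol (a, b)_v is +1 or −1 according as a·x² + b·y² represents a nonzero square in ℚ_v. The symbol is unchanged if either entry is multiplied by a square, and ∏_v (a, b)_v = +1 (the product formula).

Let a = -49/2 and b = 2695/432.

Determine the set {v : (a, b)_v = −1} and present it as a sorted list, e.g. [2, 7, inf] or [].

[2, 5]

(a, b) ≡ (-2, 165) mod (ℚ^×)²; places V = {2, 3, 5, 7, 11, ∞}.
(a,b)_7: α=2, u≡3; β=2, v≡4 (mod 7); (3|7)=-1, (4|7)=+1; sign (−1)^0·-1^2·+1^2 = +1.
(a,b)_5: α=0, u≡3; β=1, v≡2 (mod 5); (3|5)=-1, (2|5)=-1; sign (−1)^0·-1^1·-1^0 = -1.
(a,b)_3: α=0, u≡1; β=-3, v≡1 (mod 3); (1|3)=+1, (1|3)=+1; sign (−1)^0·+1^-3·+1^0 = +1.
(a,b)_11: α=0, u≡3; β=1, v≡1 (mod 11); (3|11)=+1, (1|11)=+1; sign (−1)^0·+1^1·+1^0 = +1.
(a,b)_2: α=-1, β=-4; u≡7, v≡5 (mod 8); ε(u)ε(v)=1·0, αω(v)=-1·1, βω(u)=-4·0; sum ≡ 1  ⇒  -1.
(a,b)_∞: sgn(-2)=−, sgn(165)=+, so +1.
(-2, 165 / ℚ) ramifies at {2, 5}: a division algebra.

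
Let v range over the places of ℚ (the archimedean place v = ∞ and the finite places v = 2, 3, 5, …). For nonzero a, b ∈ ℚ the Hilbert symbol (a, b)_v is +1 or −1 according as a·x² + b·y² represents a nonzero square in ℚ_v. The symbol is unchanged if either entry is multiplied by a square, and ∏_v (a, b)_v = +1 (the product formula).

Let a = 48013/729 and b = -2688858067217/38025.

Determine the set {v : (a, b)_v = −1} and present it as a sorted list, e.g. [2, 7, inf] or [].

[7, 47]

Mod squares: a ≡ 133, b ≡ -1457. Check v ∈ {∞, 2, 3, 5, 7, 13, 17, 19, 31, 47}.
v=5: a=5^0·(≡2), b=5^-2·(≡3) mod 5; (2|5)=-1, (3|5)=-1; (−1)^{0·-2·2}·(-1)^-2·(-1)^0 = +1.
v=7: a=7^1·(≡6), b=7^2·(≡3) mod 7; (6|7)=-1, (3|7)=-1; (−1)^{1·2·3}·(-1)^2·(-1)^1 = -1.
v=3: a=3^-6·(≡1), b=3^-2·(≡1) mod 3; (1|3)=+1, (1|3)=+1; (−1)^{-6·-2·1}·(+1)^-2·(+1)^-6 = +1.
v=31: a=31^0·(≡19), b=31^1·(≡24) mod 31; (19|31)=+1, (24|31)=-1; (−1)^{0·1·15}·(+1)^1·(-1)^0 = +1.
v=19: a=19^3·(≡1), b=19^4·(≡6) mod 19; (1|19)=+1, (6|19)=+1; (−1)^{3·4·9}·(+1)^4·(+1)^3 = +1.
v=13: a=13^0·(≡4), b=13^-2·(≡4) mod 13; (4|13)=+1, (4|13)=+1; (−1)^{0·-2·6}·(+1)^-2·(+1)^0 = +1.
v=17: a=17^0·(≡6), b=17^2·(≡6) mod 17; (6|17)=-1, (6|17)=-1; (−1)^{0·2·8}·(-1)^2·(-1)^0 = +1.
v=2: v_2(a)=0, v_2(b)=0; units ≡ 5, 7 (mod 8); ε·ε+αω+βω = 0·1+0·0+0·1 ≡ 0  ⇒  (a,b)_2 = +1.
v=47: a=47^0·(≡5), b=47^1·(≡8) mod 47; (5|47)=-1, (8|47)=+1; (−1)^{0·1·23}·(-1)^1·(+1)^0 = -1.
v=∞: 133 > 0 and -1457 < 0  ⇒  (a,b)_∞ = +1.
(133, -1457 / ℚ) ramifies at {7, 47}: a division algebra.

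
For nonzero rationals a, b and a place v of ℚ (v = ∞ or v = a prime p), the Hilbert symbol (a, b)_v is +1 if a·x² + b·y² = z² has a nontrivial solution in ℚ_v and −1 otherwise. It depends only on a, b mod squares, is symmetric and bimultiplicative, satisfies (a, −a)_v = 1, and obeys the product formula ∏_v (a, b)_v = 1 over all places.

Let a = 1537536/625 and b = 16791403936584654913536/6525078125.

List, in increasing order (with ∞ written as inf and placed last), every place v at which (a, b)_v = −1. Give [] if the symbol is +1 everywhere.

[11, 13]

Mod squares: a ≡ 6006, b ≡ 330. Check v ∈ {∞, 2, 3, 5, 7, 11, 13, 17, 19}.
v=5: a=5^-4·(≡1), b=5^-7·(≡1) mod 5; (1|5)=+1, (1|5)=+1; (−1)^{-4·-7·2}·(+1)^-7·(+1)^-4 = +1.
v=∞: 6006 > 0 and 330 > 0  ⇒  (a,b)_∞ = +1.
v=17: a=17^0·(≡3), b=17^-4·(≡5) mod 17; (3|17)=-1, (5|17)=-1; (−1)^{0·-4·8}·(-1)^-4·(-1)^0 = +1.
v=13: a=13^1·(≡11), b=13^4·(≡5) mod 13; (11|13)=-1, (5|13)=-1; (−1)^{1·4·6}·(-1)^4·(-1)^1 = -1.
v=19: a=19^0·(≡10), b=19^2·(≡6) mod 19; (10|19)=-1, (6|19)=+1; (−1)^{0·2·9}·(-1)^2·(+1)^0 = +1.
v=3: a=3^1·(≡1), b=3^5·(≡2) mod 3; (1|3)=+1, (2|3)=-1; (−1)^{1·5·1}·(+1)^5·(-1)^1 = +1.
v=7: a=7^1·(≡1), b=7^4·(≡1) mod 7; (1|7)=+1, (1|7)=+1; (−1)^{1·4·3}·(+1)^4·(+1)^1 = +1.
v=11: a=11^1·(≡6), b=11^3·(≡10) mod 11; (6|11)=-1, (10|11)=-1; (−1)^{1·3·5}·(-1)^3·(-1)^1 = -1.
v=2: v_2(a)=9, v_2(b)=21; units ≡ 3, 5 (mod 8); ε·ε+αω+βω = 1·0+9·1+21·1 ≡ 0  ⇒  (a,b)_2 = +1.
(6006, 330 / ℚ) ramifies at {11, 13}: a division algebra.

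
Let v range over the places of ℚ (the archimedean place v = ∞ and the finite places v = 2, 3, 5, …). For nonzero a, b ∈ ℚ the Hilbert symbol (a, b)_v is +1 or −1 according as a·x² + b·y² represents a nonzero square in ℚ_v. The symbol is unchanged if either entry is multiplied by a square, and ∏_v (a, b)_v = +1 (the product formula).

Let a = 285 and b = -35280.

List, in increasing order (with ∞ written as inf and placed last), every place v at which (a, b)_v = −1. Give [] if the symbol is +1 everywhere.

[5, 19]

(a, b) ≡ (285, -5) mod (ℚ^×)²; places V = {2, 3, 5, 7, 19, ∞}.
(a,b)_2: α=0, β=4; u≡5, v≡3 (mod 8); ε(u)ε(v)=0·1, αω(v)=0·1, βω(u)=4·1; sum ≡ 0  ⇒  +1.
(a,b)_5: α=1, u≡2; β=1, v≡4 (mod 5); (2|5)=-1, (4|5)=+1; sign (−1)^0·-1^1·+1^1 = -1.
(a,b)_7: α=0, u≡5; β=2, v≡1 (mod 7); (5|7)=-1, (1|7)=+1; sign (−1)^0·-1^2·+1^0 = +1.
(a,b)_3: α=1, u≡2; β=2, v≡1 (mod 3); (2|3)=-1, (1|3)=+1; sign (−1)^0·-1^2·+1^1 = +1.
(a,b)_19: α=1, u≡15; β=0, v≡3 (mod 19); (15|19)=-1, (3|19)=-1; sign (−1)^0·-1^0·-1^1 = -1.
(a,b)_∞: sgn(285)=+, sgn(-5)=−, so +1.
|Ram(285, -5)| = 2, even; anisotropic at {5, 19}.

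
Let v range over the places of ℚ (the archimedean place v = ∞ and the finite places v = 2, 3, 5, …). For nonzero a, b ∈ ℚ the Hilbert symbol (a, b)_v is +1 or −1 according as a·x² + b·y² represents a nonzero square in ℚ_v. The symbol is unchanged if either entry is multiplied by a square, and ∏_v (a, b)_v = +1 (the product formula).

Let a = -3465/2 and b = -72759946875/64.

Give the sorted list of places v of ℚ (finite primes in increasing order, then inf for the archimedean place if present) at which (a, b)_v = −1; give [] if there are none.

[2, 5, 7, 11, 17, inf]

(a, b) ≡ (-770, -19635) mod (ℚ^×)²; places V = {2, 3, 5, 7, 11, 17, ∞}.
(a,b)_7: α=1, u≡1; β=3, v≡1 (mod 7); (1|7)=+1, (1|7)=+1; sign (−1)^1·+1^3·+1^1 = -1.
(a,b)_∞: sgn(-770)=−, sgn(-19635)=−, so -1.
(a,b)_11: α=1, u≡2; β=3, v≡7 (mod 11); (2|11)=-1, (7|11)=-1; sign (−1)^1·-1^3·-1^1 = -1.
(a,b)_2: α=-1, β=-6; u≡7, v≡5 (mod 8); ε(u)ε(v)=1·0, αω(v)=-1·1, βω(u)=-6·0; sum ≡ 1  ⇒  -1.
(a,b)_17: α=0, u≡10; β=1, v≡13 (mod 17); (10|17)=-1, (13|17)=+1; sign (−1)^0·-1^1·+1^0 = -1.
(a,b)_5: α=1, u≡1; β=5, v≡3 (mod 5); (1|5)=+1, (3|5)=-1; sign (−1)^0·+1^5·-1^1 = -1.
(a,b)_3: α=2, u≡1; β=1, v≡1 (mod 3); (1|3)=+1, (1|3)=+1; sign (−1)^0·+1^1·+1^2 = +1.
|Ram(-770, -19635)| = 6, even; anisotropic at {2, 5, 7, 11, 17, ∞}.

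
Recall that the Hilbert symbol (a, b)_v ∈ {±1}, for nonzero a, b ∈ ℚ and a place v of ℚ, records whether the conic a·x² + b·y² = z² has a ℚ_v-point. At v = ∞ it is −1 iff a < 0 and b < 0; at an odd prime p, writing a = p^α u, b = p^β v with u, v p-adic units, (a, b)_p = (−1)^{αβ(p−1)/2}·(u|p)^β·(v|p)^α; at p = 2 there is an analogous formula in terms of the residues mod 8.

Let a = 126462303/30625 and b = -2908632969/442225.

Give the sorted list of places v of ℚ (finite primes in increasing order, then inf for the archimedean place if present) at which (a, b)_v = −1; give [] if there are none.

[2, 3, 17, 23]

(a, b) ≡ (12903, -561) mod (ℚ^×)²; places V = {2, 3, 5, 7, 11, 17, 19, 23, ∞}.
(a,b)_23: α=1, u≡8; β=2, v≡22 (mod 23); (8|23)=+1, (22|23)=-1; sign (−1)^0·+1^2·-1^1 = -1.
(a,b)_11: α=3, u≡6; β=3, v≡9 (mod 11); (6|11)=-1, (9|11)=+1; sign (−1)^1·-1^3·+1^3 = +1.
(a,b)_7: α=-2, u≡1; β=-2, v≡5 (mod 7); (1|7)=+1, (5|7)=-1; sign (−1)^0·+1^-2·-1^-2 = +1.
(a,b)_2: α=0, β=0; u≡7, v≡7 (mod 8); ε(u)ε(v)=1·1, αω(v)=0·0, βω(u)=0·0; sum ≡ 1  ⇒  -1.
(a,b)_17: α=1, u≡6; β=1, v≡13 (mod 17); (6|17)=-1, (13|17)=+1; sign (−1)^0·-1^1·+1^1 = -1.
(a,b)_5: α=-4, u≡2; β=-2, v≡4 (mod 5); (2|5)=-1, (4|5)=+1; sign (−1)^0·-1^-2·+1^-4 = +1.
(a,b)_19: α=0, u≡2; β=-2, v≡9 (mod 19); (2|19)=-1, (9|19)=+1; sign (−1)^0·-1^-2·+1^0 = +1.
(a,b)_3: α=5, u≡2; β=5, v≡2 (mod 3); (2|3)=-1, (2|3)=-1; sign (−1)^1·-1^5·-1^5 = -1.
(a,b)_∞: sgn(12903)=+, sgn(-561)=−, so +1.
|Ram(12903, -561)| = 4, even; anisotropic at {2, 3, 17, 23}.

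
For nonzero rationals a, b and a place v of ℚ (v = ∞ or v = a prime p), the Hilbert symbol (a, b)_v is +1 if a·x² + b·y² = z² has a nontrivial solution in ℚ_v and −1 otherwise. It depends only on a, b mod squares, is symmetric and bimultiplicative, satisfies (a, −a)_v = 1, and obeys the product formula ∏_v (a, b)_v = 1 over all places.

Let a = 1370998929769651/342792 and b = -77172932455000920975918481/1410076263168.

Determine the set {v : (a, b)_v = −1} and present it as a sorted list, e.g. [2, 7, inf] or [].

Mod squares: a ≡ 38, b ≡ -5187. Check v ∈ {∞, 2, 3, 7, 11, 13, 17, 19, 23}.
v=7: a=7^2·(≡3), b=7^5·(≡2) mod 7; (3|7)=-1, (2|7)=+1; (−1)^{2·5·3}·(-1)^5·(+1)^2 = -1.
v=19: a=19^3·(≡13), b=19^5·(≡14) mod 19; (13|19)=-1, (14|19)=-1; (−1)^{3·5·9}·(-1)^5·(-1)^3 = -1.
v=23: a=23^-2·(≡15), b=23^-4·(≡20) mod 23; (15|23)=-1, (20|23)=-1; (−1)^{-2·-4·11}·(-1)^-4·(-1)^-2 = +1.
v=2: v_2(a)=-3, v_2(b)=-8; units ≡ 3, 5 (mod 8); ε·ε+αω+βω = 1·0+-3·1+-8·1 ≡ 1  ⇒  (a,b)_2 = -1.
v=13: a=13^2·(≡10), b=13^3·(≡9) mod 13; (10|13)=+1, (9|13)=+1; (−1)^{2·3·6}·(+1)^3·(+1)^2 = +1.
v=3: a=3^-4·(≡2), b=3^-9·(≡2) mod 3; (2|3)=-1, (2|3)=-1; (−1)^{-4·-9·1}·(-1)^-9·(-1)^-4 = -1.
v=∞: 38 > 0 and -5187 < 0  ⇒  (a,b)_∞ = +1.
v=11: a=11^0·(≡5), b=11^2·(≡1) mod 11; (5|11)=+1, (1|11)=+1; (−1)^{0·2·5}·(+1)^2·(+1)^0 = +1.
v=17: a=17^6·(≡4), b=17^8·(≡8) mod 17; (4|17)=+1, (8|17)=+1; (−1)^{6·8·8}·(+1)^8·(+1)^6 = +1.
|Ram(38, -5187)| = 4, even; anisotropic at {2, 3, 7, 19}.

[2, 3, 7, 19]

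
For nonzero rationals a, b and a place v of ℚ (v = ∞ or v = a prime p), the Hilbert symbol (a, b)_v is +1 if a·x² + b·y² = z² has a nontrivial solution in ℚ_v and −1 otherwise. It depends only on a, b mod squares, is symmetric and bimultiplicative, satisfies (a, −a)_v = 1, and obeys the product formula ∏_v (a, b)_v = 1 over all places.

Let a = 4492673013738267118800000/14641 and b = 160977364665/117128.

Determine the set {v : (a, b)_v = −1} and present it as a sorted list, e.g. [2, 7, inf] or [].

[3, 23]

Mod squares: a ≡ 11730, b ≡ 11730. Check v ∈ {∞, 2, 3, 5, 11, 13, 17, 23, 31}.
v=11: a=11^-4·(≡5), b=11^-4·(≡5) mod 11; (5|11)=+1, (5|11)=+1; (−1)^{-4·-4·5}·(+1)^-4·(+1)^-4 = +1.
v=3: a=3^7·(≡1), b=3^1·(≡1) mod 3; (1|3)=+1, (1|3)=+1; (−1)^{7·1·1}·(+1)^1·(+1)^7 = -1.
v=31: a=31^2·(≡3), b=31^2·(≡6) mod 31; (3|31)=-1, (6|31)=-1; (−1)^{2·2·15}·(-1)^2·(-1)^2 = +1.
v=23: a=23^5·(≡2), b=23^1·(≡8) mod 23; (2|23)=+1, (8|23)=+1; (−1)^{5·1·11}·(+1)^1·(+1)^5 = -1.
v=2: v_2(a)=7, v_2(b)=-3; units ≡ 1, 1 (mod 8); ε·ε+αω+βω = 0·0+7·0+-3·0 ≡ 0  ⇒  (a,b)_2 = +1.
v=17: a=17^3·(≡7), b=17^1·(≡3) mod 17; (7|17)=-1, (3|17)=-1; (−1)^{3·1·8}·(-1)^1·(-1)^3 = +1.
v=5: a=5^5·(≡1), b=5^1·(≡1) mod 5; (1|5)=+1, (1|5)=+1; (−1)^{5·1·2}·(+1)^1·(+1)^5 = +1.
v=13: a=13^2·(≡12), b=13^4·(≡1) mod 13; (12|13)=+1, (1|13)=+1; (−1)^{2·4·6}·(+1)^4·(+1)^2 = +1.
v=∞: 11730 > 0 and 11730 > 0  ⇒  (a,b)_∞ = +1.
|Ram(11730, 11730)| = 2, even; anisotropic at {3, 23}.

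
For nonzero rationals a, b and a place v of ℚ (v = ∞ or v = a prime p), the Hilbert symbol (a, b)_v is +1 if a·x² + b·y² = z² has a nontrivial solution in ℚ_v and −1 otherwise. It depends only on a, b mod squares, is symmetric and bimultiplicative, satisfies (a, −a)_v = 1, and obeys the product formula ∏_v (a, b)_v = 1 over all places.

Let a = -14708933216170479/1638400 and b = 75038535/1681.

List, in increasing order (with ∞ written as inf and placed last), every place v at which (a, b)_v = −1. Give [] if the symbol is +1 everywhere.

[3, 23]

Mod squares: a ≡ -391, b ≡ 49335. Check v ∈ {∞, 2, 3, 5, 11, 13, 17, 23, 29, 41}.
v=41: a=41^0·(≡35), b=41^-2·(≡7) mod 41; (35|41)=-1, (7|41)=-1; (−1)^{0·-2·20}·(-1)^-2·(-1)^0 = +1.
v=13: a=13^2·(≡4), b=13^3·(≡1) mod 13; (4|13)=+1, (1|13)=+1; (−1)^{2·3·6}·(+1)^3·(+1)^2 = +1.
v=17: a=17^3·(≡14), b=17^0·(≡13) mod 17; (14|17)=-1, (13|17)=+1; (−1)^{3·0·8}·(-1)^0·(+1)^3 = +1.
v=∞: -391 < 0 and 49335 > 0  ⇒  (a,b)_∞ = +1.
v=23: a=23^1·(≡3), b=23^1·(≡9) mod 23; (3|23)=+1, (9|23)=+1; (−1)^{1·1·11}·(+1)^1·(+1)^1 = -1.
v=3: a=3^2·(≡2), b=3^3·(≡2) mod 3; (2|3)=-1, (2|3)=-1; (−1)^{2·3·1}·(-1)^3·(-1)^2 = -1.
v=5: a=5^-2·(≡1), b=5^1·(≡2) mod 5; (1|5)=+1, (2|5)=-1; (−1)^{-2·1·2}·(+1)^1·(-1)^-2 = +1.
v=11: a=11^2·(≡5), b=11^1·(≡10) mod 11; (5|11)=+1, (10|11)=-1; (−1)^{2·1·5}·(+1)^1·(-1)^2 = +1.
v=29: a=29^4·(≡17), b=29^0·(≡9) mod 29; (17|29)=-1, (9|29)=+1; (−1)^{4·0·14}·(-1)^0·(+1)^4 = +1.
v=2: v_2(a)=-16, v_2(b)=0; units ≡ 1, 7 (mod 8); ε·ε+αω+βω = 0·1+-16·0+0·0 ≡ 0  ⇒  (a,b)_2 = +1.
Ram(-391, 49335) = {3, 23}; no ℚ_3-point on the conic.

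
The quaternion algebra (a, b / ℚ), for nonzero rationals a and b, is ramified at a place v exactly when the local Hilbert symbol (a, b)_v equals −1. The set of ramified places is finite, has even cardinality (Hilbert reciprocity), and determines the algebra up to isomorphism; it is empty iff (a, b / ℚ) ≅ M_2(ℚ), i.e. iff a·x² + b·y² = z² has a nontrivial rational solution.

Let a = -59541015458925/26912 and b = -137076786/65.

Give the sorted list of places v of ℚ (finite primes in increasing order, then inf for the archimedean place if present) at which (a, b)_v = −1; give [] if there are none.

Mod squares: a ≡ -74074, b ≡ -101010. Check v ∈ {∞, 2, 3, 5, 7, 11, 13, 29, 37}.
v=11: a=11^3·(≡1), b=11^2·(≡9) mod 11; (1|11)=+1, (9|11)=+1; (−1)^{3·2·5}·(+1)^2·(+1)^3 = +1.
v=29: a=29^-2·(≡11), b=29^0·(≡26) mod 29; (11|29)=-1, (26|29)=-1; (−1)^{-2·0·14}·(-1)^0·(-1)^-2 = +1.
v=37: a=37^1·(≡11), b=37^1·(≡17) mod 37; (11|37)=+1, (17|37)=-1; (−1)^{1·1·18}·(+1)^1·(-1)^1 = -1.
v=2: v_2(a)=-5, v_2(b)=1; units ≡ 3, 7 (mod 8); ε·ε+αω+βω = 1·1+-5·0+1·1 ≡ 0  ⇒  (a,b)_2 = +1.
v=7: a=7^1·(≡2), b=7^1·(≡2) mod 7; (2|7)=+1, (2|7)=+1; (−1)^{1·1·3}·(+1)^1·(+1)^1 = -1.
v=13: a=13^1·(≡4), b=13^-1·(≡10) mod 13; (4|13)=+1, (10|13)=+1; (−1)^{1·-1·6}·(+1)^-1·(+1)^1 = +1.
v=∞: -74074 < 0 and -101010 < 0  ⇒  (a,b)_∞ = -1.
v=5: a=5^2·(≡4), b=5^-1·(≡3) mod 5; (4|5)=+1, (3|5)=-1; (−1)^{2·-1·2}·(+1)^-1·(-1)^2 = +1.
v=3: a=3^12·(≡2), b=3^7·(≡2) mod 3; (2|3)=-1, (2|3)=-1; (−1)^{12·7·1}·(-1)^7·(-1)^12 = -1.
(-74074, -101010 / ℚ) ramifies at {3, 7, 37, ∞}: a division algebra.

[3, 7, 37, inf]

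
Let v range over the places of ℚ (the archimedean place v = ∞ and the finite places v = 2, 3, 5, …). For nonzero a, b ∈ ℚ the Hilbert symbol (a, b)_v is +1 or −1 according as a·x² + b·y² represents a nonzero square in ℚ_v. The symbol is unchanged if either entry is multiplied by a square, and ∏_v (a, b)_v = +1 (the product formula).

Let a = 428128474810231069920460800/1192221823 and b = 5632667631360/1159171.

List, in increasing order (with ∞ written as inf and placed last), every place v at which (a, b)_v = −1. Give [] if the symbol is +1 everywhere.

(a, b) ≡ (1729, 17765) mod (ℚ^×)²; places V = {2, 3, 5, 7, 11, 13, 17, 19, ∞}.
(a,b)_19: α=-1, u≡14; β=-3, v≡17 (mod 19); (14|19)=-1, (17|19)=+1; sign (−1)^1·-1^-3·+1^-1 = +1.
(a,b)_2: α=22, β=8; u≡1, v≡5 (mod 8); ε(u)ε(v)=0·0, αω(v)=22·1, βω(u)=8·0; sum ≡ 0  ⇒  +1.
(a,b)_11: α=2, u≡10; β=3, v≡1 (mod 11); (10|11)=-1, (1|11)=+1; sign (−1)^0·-1^3·+1^2 = -1.
(a,b)_∞: sgn(1729)=+, sgn(17765)=+, so +1.
(a,b)_3: α=10, u≡1; β=4, v≡2 (mod 3); (1|3)=+1, (2|3)=-1; sign (−1)^0·+1^4·-1^10 = +1.
(a,b)_7: α=11, u≡1; β=4, v≡5 (mod 7); (1|7)=+1, (5|7)=-1; sign (−1)^0·+1^4·-1^11 = -1.
(a,b)_17: α=2, u≡5; β=1, v≡16 (mod 17); (5|17)=-1, (16|17)=+1; sign (−1)^0·-1^1·+1^2 = -1.
(a,b)_5: α=2, u≡4; β=1, v≡2 (mod 5); (4|5)=+1, (2|5)=-1; sign (−1)^0·+1^1·-1^2 = +1.
(a,b)_13: α=-7, u≡10; β=-2, v≡2 (mod 13); (10|13)=+1, (2|13)=-1; sign (−1)^0·+1^-2·-1^-7 = -1.
|Ram(1729, 17765)| = 4, even; anisotropic at {7, 11, 13, 17}.

[7, 11, 13, 17]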